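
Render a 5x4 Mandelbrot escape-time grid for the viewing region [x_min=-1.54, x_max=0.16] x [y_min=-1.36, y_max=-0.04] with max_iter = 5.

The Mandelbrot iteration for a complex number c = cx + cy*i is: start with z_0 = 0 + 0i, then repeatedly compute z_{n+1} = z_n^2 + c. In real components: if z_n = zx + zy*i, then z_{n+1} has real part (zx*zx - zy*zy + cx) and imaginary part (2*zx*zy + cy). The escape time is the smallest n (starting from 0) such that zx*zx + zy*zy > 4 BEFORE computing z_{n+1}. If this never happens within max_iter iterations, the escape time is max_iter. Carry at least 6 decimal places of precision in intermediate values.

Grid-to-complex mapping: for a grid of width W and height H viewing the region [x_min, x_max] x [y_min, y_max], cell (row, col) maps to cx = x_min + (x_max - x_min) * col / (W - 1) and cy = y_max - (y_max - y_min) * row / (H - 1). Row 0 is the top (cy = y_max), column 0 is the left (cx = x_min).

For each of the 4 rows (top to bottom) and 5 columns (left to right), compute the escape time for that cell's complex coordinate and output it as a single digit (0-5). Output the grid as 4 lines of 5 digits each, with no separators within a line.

(row=0, col=0): c = -1.5400 + -0.0400i → escape time 5
(row=0, col=1): c = -1.1150 + -0.0400i → escape time 5
(row=0, col=2): c = -0.6900 + -0.0400i → escape time 5
(row=0, col=3): c = -0.2650 + -0.0400i → escape time 5
(row=0, col=4): c = 0.1600 + -0.0400i → escape time 5
(row=1, col=0): c = -1.5400 + -0.4800i → escape time 3
(row=1, col=1): c = -1.1150 + -0.4800i → escape time 5
(row=1, col=2): c = -0.6900 + -0.4800i → escape time 5
(row=1, col=3): c = -0.2650 + -0.4800i → escape time 5
(row=1, col=4): c = 0.1600 + -0.4800i → escape time 5
(row=2, col=0): c = -1.5400 + -0.9200i → escape time 3
(row=2, col=1): c = -1.1150 + -0.9200i → escape time 3
(row=2, col=2): c = -0.6900 + -0.9200i → escape time 4
(row=2, col=3): c = -0.2650 + -0.9200i → escape time 5
(row=2, col=4): c = 0.1600 + -0.9200i → escape time 4
(row=3, col=0): c = -1.5400 + -1.3600i → escape time 1
(row=3, col=1): c = -1.1150 + -1.3600i → escape time 2
(row=3, col=2): c = -0.6900 + -1.3600i → escape time 2
(row=3, col=3): c = -0.2650 + -1.3600i → escape time 2
(row=3, col=4): c = 0.1600 + -1.3600i → escape time 2

Answer: 55555
35555
33454
12222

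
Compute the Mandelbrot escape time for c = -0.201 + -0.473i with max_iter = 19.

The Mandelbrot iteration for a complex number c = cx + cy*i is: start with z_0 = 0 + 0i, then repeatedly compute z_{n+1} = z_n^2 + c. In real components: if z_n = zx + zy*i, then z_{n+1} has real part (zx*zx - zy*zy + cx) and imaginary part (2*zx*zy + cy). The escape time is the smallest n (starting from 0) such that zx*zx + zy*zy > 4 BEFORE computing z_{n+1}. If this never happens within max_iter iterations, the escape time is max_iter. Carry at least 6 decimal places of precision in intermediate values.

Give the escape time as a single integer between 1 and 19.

z_0 = 0 + 0i, c = -0.2010 + -0.4730i
Iter 1: z = -0.2010 + -0.4730i, |z|^2 = 0.2641
Iter 2: z = -0.3843 + -0.2829i, |z|^2 = 0.2277
Iter 3: z = -0.1333 + -0.2556i, |z|^2 = 0.0831
Iter 4: z = -0.2486 + -0.4049i, |z|^2 = 0.2257
Iter 5: z = -0.3031 + -0.2717i, |z|^2 = 0.1657
Iter 6: z = -0.1830 + -0.3083i, |z|^2 = 0.1285
Iter 7: z = -0.2625 + -0.3602i, |z|^2 = 0.1987
Iter 8: z = -0.2618 + -0.2839i, |z|^2 = 0.1491
Iter 9: z = -0.2130 + -0.3244i, |z|^2 = 0.1506
Iter 10: z = -0.2608 + -0.3348i, |z|^2 = 0.1801
Iter 11: z = -0.2451 + -0.2983i, |z|^2 = 0.1491
Iter 12: z = -0.2300 + -0.3268i, |z|^2 = 0.1597
Iter 13: z = -0.2549 + -0.3227i, |z|^2 = 0.1691
Iter 14: z = -0.2402 + -0.3085i, |z|^2 = 0.1528
Iter 15: z = -0.2385 + -0.3248i, |z|^2 = 0.1624
Iter 16: z = -0.2496 + -0.3181i, |z|^2 = 0.1635
Iter 17: z = -0.2398 + -0.3142i, |z|^2 = 0.1562
Iter 18: z = -0.2422 + -0.3223i, |z|^2 = 0.1625

Answer: 19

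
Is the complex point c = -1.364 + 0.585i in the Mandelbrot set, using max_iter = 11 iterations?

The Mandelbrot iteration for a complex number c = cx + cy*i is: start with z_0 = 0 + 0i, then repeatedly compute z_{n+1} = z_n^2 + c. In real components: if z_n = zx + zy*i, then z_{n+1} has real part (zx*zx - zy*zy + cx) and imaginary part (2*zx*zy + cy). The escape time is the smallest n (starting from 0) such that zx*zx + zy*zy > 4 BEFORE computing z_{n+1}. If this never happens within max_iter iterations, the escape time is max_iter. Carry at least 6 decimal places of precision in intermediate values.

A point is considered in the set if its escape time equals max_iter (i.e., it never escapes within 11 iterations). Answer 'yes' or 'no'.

z_0 = 0 + 0i, c = -1.3640 + 0.5850i
Iter 1: z = -1.3640 + 0.5850i, |z|^2 = 2.2027
Iter 2: z = 0.1543 + -1.0109i, |z|^2 = 1.0457
Iter 3: z = -2.3621 + 0.2731i, |z|^2 = 5.6540
Escaped at iteration 3

Answer: no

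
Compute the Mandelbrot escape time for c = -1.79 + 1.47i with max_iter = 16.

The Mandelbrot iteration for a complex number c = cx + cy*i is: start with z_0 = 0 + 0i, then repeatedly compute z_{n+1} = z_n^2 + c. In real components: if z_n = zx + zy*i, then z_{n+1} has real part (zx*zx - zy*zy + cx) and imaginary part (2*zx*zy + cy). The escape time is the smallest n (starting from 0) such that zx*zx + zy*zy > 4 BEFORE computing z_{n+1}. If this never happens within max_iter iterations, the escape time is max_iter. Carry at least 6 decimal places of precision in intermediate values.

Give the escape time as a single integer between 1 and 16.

z_0 = 0 + 0i, c = -1.7900 + 1.4700i
Iter 1: z = -1.7900 + 1.4700i, |z|^2 = 5.3650
Escaped at iteration 1

Answer: 1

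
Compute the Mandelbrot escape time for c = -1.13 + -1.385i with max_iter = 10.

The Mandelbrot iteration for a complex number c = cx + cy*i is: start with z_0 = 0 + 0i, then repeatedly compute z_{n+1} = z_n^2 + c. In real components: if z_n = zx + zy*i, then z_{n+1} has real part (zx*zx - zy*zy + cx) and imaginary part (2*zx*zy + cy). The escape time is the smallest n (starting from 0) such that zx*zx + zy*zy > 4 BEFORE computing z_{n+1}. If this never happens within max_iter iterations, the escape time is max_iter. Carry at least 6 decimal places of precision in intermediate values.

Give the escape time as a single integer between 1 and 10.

z_0 = 0 + 0i, c = -1.1300 + -1.3850i
Iter 1: z = -1.1300 + -1.3850i, |z|^2 = 3.1951
Iter 2: z = -1.7713 + 1.7451i, |z|^2 = 6.1830
Escaped at iteration 2

Answer: 2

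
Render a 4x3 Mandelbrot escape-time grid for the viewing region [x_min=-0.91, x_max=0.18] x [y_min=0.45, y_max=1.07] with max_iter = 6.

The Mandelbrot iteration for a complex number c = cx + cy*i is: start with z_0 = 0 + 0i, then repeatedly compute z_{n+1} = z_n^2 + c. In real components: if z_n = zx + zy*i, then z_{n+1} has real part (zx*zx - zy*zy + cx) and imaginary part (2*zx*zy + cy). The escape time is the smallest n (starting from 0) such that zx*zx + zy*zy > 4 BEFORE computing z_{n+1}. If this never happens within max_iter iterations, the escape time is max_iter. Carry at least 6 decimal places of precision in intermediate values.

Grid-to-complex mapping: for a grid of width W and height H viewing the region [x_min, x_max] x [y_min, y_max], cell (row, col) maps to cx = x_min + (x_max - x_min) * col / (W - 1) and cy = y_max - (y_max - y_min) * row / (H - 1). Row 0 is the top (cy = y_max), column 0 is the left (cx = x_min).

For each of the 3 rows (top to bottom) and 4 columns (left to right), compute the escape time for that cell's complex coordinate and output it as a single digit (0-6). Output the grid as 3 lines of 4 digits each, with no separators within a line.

Answer: 3464
4666
6666

Derivation:
(row=0, col=0): c = -0.9100 + 1.0700i → escape time 3
(row=0, col=1): c = -0.5467 + 1.0700i → escape time 4
(row=0, col=2): c = -0.1833 + 1.0700i → escape time 6
(row=0, col=3): c = 0.1800 + 1.0700i → escape time 4
(row=1, col=0): c = -0.9100 + 0.7600i → escape time 4
(row=1, col=1): c = -0.5467 + 0.7600i → escape time 6
(row=1, col=2): c = -0.1833 + 0.7600i → escape time 6
(row=1, col=3): c = 0.1800 + 0.7600i → escape time 6
(row=2, col=0): c = -0.9100 + 0.4500i → escape time 6
(row=2, col=1): c = -0.5467 + 0.4500i → escape time 6
(row=2, col=2): c = -0.1833 + 0.4500i → escape time 6
(row=2, col=3): c = 0.1800 + 0.4500i → escape time 6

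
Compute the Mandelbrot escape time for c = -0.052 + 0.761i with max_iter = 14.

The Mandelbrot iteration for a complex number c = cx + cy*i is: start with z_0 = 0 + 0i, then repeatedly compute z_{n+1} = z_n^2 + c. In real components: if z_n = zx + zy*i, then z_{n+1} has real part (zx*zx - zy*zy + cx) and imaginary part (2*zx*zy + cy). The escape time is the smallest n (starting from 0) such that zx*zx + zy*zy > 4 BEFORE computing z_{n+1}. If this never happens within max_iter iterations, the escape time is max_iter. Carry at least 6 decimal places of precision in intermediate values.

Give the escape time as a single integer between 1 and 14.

Answer: 14

Derivation:
z_0 = 0 + 0i, c = -0.0520 + 0.7610i
Iter 1: z = -0.0520 + 0.7610i, |z|^2 = 0.5818
Iter 2: z = -0.6284 + 0.6819i, |z|^2 = 0.8598
Iter 3: z = -0.1220 + -0.0960i, |z|^2 = 0.0241
Iter 4: z = -0.0463 + 0.7844i, |z|^2 = 0.6175
Iter 5: z = -0.6652 + 0.6883i, |z|^2 = 0.9162
Iter 6: z = -0.0833 + -0.1547i, |z|^2 = 0.0309
Iter 7: z = -0.0690 + 0.7868i, |z|^2 = 0.6238
Iter 8: z = -0.6663 + 0.6524i, |z|^2 = 0.8696
Iter 9: z = -0.0338 + -0.1084i, |z|^2 = 0.0129
Iter 10: z = -0.0626 + 0.7683i, |z|^2 = 0.5942
Iter 11: z = -0.6384 + 0.6648i, |z|^2 = 0.8495
Iter 12: z = -0.0864 + -0.0878i, |z|^2 = 0.0152
Iter 13: z = -0.0522 + 0.7762i, |z|^2 = 0.6052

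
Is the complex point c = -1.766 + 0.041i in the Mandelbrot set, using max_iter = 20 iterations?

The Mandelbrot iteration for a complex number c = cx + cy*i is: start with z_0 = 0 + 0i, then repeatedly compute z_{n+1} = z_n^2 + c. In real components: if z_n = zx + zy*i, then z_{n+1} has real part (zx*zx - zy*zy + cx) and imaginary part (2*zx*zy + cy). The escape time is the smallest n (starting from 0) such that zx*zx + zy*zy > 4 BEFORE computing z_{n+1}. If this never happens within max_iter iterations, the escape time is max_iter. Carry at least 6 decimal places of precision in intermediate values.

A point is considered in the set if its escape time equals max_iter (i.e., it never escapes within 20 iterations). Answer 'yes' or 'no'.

Answer: no

Derivation:
z_0 = 0 + 0i, c = -1.7660 + 0.0410i
Iter 1: z = -1.7660 + 0.0410i, |z|^2 = 3.1204
Iter 2: z = 1.3511 + -0.1038i, |z|^2 = 1.8362
Iter 3: z = 0.0486 + -0.2395i, |z|^2 = 0.0597
Iter 4: z = -1.8210 + 0.0177i, |z|^2 = 3.3164
Iter 5: z = 1.5497 + -0.0235i, |z|^2 = 2.4022
Iter 6: z = 0.6351 + -0.0318i, |z|^2 = 0.4044
Iter 7: z = -1.3636 + 0.0006i, |z|^2 = 1.8594
Iter 8: z = 0.0934 + 0.0393i, |z|^2 = 0.0103
Iter 9: z = -1.7588 + 0.0483i, |z|^2 = 3.0958
Iter 10: z = 1.3251 + -0.1291i, |z|^2 = 1.7726
Iter 11: z = -0.0268 + -0.3011i, |z|^2 = 0.0914
Iter 12: z = -1.8559 + 0.0571i, |z|^2 = 3.4478
Iter 13: z = 1.6752 + -0.1710i, |z|^2 = 2.8356
Iter 14: z = 1.0112 + -0.5319i, |z|^2 = 1.3054
Iter 15: z = -1.0265 + -1.0347i, |z|^2 = 2.1244
Iter 16: z = -1.7829 + 2.1653i, |z|^2 = 7.8676
Escaped at iteration 16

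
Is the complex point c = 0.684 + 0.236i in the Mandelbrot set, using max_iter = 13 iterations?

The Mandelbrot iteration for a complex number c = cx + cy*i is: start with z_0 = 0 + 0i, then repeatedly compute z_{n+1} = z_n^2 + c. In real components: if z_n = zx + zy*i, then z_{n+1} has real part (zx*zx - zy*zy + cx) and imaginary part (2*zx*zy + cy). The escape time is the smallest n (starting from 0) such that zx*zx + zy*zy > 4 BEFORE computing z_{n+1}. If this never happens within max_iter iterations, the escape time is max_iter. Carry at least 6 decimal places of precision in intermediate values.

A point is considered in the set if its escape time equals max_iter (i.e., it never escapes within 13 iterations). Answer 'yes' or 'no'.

z_0 = 0 + 0i, c = 0.6840 + 0.2360i
Iter 1: z = 0.6840 + 0.2360i, |z|^2 = 0.5236
Iter 2: z = 1.0962 + 0.5588i, |z|^2 = 1.5139
Iter 3: z = 1.5733 + 1.4612i, |z|^2 = 4.6102
Escaped at iteration 3

Answer: no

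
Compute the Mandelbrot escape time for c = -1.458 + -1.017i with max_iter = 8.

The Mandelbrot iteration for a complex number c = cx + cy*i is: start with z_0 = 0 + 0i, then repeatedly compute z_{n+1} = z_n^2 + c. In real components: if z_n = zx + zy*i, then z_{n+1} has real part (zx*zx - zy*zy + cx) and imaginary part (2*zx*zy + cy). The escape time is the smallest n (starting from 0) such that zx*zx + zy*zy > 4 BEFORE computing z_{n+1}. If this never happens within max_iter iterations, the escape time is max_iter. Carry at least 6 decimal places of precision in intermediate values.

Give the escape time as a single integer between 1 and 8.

Answer: 3

Derivation:
z_0 = 0 + 0i, c = -1.4580 + -1.0170i
Iter 1: z = -1.4580 + -1.0170i, |z|^2 = 3.1601
Iter 2: z = -0.3665 + 1.9486i, |z|^2 = 3.9313
Iter 3: z = -5.1206 + -2.4454i, |z|^2 = 32.2004
Escaped at iteration 3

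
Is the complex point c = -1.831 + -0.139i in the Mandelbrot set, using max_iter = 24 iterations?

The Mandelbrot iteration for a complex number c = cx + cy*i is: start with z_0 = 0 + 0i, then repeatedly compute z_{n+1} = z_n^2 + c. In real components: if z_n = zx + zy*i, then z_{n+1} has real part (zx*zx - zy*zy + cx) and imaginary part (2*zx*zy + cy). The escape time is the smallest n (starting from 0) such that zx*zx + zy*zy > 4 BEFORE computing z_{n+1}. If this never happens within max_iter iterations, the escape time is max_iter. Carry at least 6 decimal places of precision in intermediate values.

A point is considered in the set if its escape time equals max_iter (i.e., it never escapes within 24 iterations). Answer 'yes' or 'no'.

Answer: no

Derivation:
z_0 = 0 + 0i, c = -1.8310 + -0.1390i
Iter 1: z = -1.8310 + -0.1390i, |z|^2 = 3.3719
Iter 2: z = 1.5022 + 0.3700i, |z|^2 = 2.3936
Iter 3: z = 0.2888 + 0.9727i, |z|^2 = 1.0296
Iter 4: z = -2.6938 + 0.4229i, |z|^2 = 7.4351
Escaped at iteration 4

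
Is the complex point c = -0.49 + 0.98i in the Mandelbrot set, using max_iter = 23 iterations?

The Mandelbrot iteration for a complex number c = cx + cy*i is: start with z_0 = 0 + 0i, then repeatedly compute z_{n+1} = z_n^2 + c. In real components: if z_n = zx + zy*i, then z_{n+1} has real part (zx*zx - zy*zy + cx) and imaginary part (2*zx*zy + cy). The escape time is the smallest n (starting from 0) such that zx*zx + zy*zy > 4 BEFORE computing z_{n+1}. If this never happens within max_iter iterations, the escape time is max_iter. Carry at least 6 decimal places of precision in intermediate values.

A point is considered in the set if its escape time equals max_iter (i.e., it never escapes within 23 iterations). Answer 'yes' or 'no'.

z_0 = 0 + 0i, c = -0.4900 + 0.9800i
Iter 1: z = -0.4900 + 0.9800i, |z|^2 = 1.2005
Iter 2: z = -1.2103 + 0.0196i, |z|^2 = 1.4652
Iter 3: z = 0.9744 + 0.9326i, |z|^2 = 1.8192
Iter 4: z = -0.4101 + 2.7974i, |z|^2 = 7.9939
Escaped at iteration 4

Answer: no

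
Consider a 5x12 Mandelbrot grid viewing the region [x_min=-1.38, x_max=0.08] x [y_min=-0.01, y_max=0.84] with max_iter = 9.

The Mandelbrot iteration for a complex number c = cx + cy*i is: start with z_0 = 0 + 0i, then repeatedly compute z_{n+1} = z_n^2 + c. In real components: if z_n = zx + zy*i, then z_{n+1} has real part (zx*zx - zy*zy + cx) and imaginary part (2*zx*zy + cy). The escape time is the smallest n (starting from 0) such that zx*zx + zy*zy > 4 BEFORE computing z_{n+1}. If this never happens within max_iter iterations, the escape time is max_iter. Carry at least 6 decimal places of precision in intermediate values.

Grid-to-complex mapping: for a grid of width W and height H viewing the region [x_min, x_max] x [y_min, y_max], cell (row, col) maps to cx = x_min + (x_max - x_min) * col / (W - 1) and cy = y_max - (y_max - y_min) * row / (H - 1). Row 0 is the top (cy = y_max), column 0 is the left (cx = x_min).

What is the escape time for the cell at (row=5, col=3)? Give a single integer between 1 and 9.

z_0 = 0 + 0i, c = -0.2850 + 0.4536i
Iter 1: z = -0.2850 + 0.4536i, |z|^2 = 0.2870
Iter 2: z = -0.4096 + 0.1951i, |z|^2 = 0.2058
Iter 3: z = -0.1553 + 0.2939i, |z|^2 = 0.1105
Iter 4: z = -0.3472 + 0.3624i, |z|^2 = 0.2519
Iter 5: z = -0.2957 + 0.2020i, |z|^2 = 0.1283
Iter 6: z = -0.2383 + 0.3342i, |z|^2 = 0.1685
Iter 7: z = -0.3399 + 0.2943i, |z|^2 = 0.2021
Iter 8: z = -0.2561 + 0.2536i, |z|^2 = 0.1299

Answer: 9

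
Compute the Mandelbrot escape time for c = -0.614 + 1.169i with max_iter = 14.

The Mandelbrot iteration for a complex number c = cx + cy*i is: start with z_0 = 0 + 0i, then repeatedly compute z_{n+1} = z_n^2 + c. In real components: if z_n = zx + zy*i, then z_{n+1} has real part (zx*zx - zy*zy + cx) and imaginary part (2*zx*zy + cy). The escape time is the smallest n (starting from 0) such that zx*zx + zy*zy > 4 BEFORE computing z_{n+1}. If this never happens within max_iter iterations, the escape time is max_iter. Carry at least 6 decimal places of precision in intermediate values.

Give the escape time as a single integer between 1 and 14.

Answer: 3

Derivation:
z_0 = 0 + 0i, c = -0.6140 + 1.1690i
Iter 1: z = -0.6140 + 1.1690i, |z|^2 = 1.7436
Iter 2: z = -1.6036 + -0.2665i, |z|^2 = 2.6425
Iter 3: z = 1.8864 + 2.0238i, |z|^2 = 7.6542
Escaped at iteration 3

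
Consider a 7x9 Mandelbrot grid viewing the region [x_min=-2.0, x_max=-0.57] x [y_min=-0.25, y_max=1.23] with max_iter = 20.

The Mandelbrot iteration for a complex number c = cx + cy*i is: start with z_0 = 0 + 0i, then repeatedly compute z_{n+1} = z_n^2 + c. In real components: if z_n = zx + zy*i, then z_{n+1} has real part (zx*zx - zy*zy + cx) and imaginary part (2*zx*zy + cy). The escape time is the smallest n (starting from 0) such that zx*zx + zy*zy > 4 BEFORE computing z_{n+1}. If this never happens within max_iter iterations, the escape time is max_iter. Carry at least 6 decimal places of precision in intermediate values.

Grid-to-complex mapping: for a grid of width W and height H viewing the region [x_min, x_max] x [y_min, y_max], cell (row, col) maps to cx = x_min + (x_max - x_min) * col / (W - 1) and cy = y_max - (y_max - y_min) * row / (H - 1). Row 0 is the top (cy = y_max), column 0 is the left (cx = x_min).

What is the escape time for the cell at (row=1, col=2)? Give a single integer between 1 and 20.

Answer: 2

Derivation:
z_0 = 0 + 0i, c = -1.5233 + 1.0450i
Iter 1: z = -1.5233 + 1.0450i, |z|^2 = 3.4126
Iter 2: z = -0.2948 + -2.1388i, |z|^2 = 4.6612
Escaped at iteration 2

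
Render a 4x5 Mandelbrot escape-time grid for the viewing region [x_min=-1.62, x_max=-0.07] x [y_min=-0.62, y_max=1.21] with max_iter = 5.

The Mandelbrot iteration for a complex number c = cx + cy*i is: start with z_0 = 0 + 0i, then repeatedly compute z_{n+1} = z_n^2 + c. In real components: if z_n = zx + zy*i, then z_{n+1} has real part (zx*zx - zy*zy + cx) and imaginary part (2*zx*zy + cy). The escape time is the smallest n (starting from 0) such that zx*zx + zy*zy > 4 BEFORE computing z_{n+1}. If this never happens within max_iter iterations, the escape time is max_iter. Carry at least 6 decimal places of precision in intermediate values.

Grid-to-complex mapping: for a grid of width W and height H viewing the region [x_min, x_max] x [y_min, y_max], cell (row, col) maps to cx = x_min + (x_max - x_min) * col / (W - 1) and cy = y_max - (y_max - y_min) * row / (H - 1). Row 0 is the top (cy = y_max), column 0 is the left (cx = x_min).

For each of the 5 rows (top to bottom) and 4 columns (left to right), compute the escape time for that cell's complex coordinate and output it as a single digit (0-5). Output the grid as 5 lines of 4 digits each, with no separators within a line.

Answer: 1333
3355
4555
5555
3455

Derivation:
(row=0, col=0): c = -1.6200 + 1.2100i → escape time 1
(row=0, col=1): c = -1.1033 + 1.2100i → escape time 3
(row=0, col=2): c = -0.5867 + 1.2100i → escape time 3
(row=0, col=3): c = -0.0700 + 1.2100i → escape time 3
(row=1, col=0): c = -1.6200 + 0.7525i → escape time 3
(row=1, col=1): c = -1.1033 + 0.7525i → escape time 3
(row=1, col=2): c = -0.5867 + 0.7525i → escape time 5
(row=1, col=3): c = -0.0700 + 0.7525i → escape time 5
(row=2, col=0): c = -1.6200 + 0.2950i → escape time 4
(row=2, col=1): c = -1.1033 + 0.2950i → escape time 5
(row=2, col=2): c = -0.5867 + 0.2950i → escape time 5
(row=2, col=3): c = -0.0700 + 0.2950i → escape time 5
(row=3, col=0): c = -1.6200 + -0.1625i → escape time 5
(row=3, col=1): c = -1.1033 + -0.1625i → escape time 5
(row=3, col=2): c = -0.5867 + -0.1625i → escape time 5
(row=3, col=3): c = -0.0700 + -0.1625i → escape time 5
(row=4, col=0): c = -1.6200 + -0.6200i → escape time 3
(row=4, col=1): c = -1.1033 + -0.6200i → escape time 4
(row=4, col=2): c = -0.5867 + -0.6200i → escape time 5
(row=4, col=3): c = -0.0700 + -0.6200i → escape time 5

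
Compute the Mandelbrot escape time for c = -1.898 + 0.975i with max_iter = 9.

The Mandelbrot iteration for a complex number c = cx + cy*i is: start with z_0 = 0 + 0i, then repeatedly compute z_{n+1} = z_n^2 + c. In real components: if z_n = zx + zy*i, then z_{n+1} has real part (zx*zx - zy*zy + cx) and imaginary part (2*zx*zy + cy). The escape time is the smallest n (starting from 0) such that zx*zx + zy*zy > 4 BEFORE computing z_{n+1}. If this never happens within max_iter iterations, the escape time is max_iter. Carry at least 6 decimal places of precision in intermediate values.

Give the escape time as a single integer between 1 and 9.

Answer: 1

Derivation:
z_0 = 0 + 0i, c = -1.8980 + 0.9750i
Iter 1: z = -1.8980 + 0.9750i, |z|^2 = 4.5530
Escaped at iteration 1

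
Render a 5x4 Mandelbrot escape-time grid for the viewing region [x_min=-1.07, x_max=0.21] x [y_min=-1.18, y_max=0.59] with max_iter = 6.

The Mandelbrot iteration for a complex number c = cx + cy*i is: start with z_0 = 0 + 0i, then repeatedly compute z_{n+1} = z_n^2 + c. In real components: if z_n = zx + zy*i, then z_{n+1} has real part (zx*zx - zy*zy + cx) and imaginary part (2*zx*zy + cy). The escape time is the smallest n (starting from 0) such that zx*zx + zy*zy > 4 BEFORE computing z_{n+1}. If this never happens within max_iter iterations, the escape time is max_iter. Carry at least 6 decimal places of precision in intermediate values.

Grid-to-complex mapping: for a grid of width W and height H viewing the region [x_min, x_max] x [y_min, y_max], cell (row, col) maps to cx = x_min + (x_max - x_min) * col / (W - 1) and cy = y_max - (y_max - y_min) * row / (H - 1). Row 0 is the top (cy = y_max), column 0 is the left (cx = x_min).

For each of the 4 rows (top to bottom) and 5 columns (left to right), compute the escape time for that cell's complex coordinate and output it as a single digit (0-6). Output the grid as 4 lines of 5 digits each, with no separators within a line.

(row=0, col=0): c = -1.0700 + 0.5900i → escape time 4
(row=0, col=1): c = -0.7500 + 0.5900i → escape time 6
(row=0, col=2): c = -0.4300 + 0.5900i → escape time 6
(row=0, col=3): c = -0.1100 + 0.5900i → escape time 6
(row=0, col=4): c = 0.2100 + 0.5900i → escape time 6
(row=1, col=0): c = -1.0700 + 0.0000i → escape time 6
(row=1, col=1): c = -0.7500 + 0.0000i → escape time 6
(row=1, col=2): c = -0.4300 + 0.0000i → escape time 6
(row=1, col=3): c = -0.1100 + 0.0000i → escape time 6
(row=1, col=4): c = 0.2100 + 0.0000i → escape time 6
(row=2, col=0): c = -1.0700 + -0.5900i → escape time 4
(row=2, col=1): c = -0.7500 + -0.5900i → escape time 6
(row=2, col=2): c = -0.4300 + -0.5900i → escape time 6
(row=2, col=3): c = -0.1100 + -0.5900i → escape time 6
(row=2, col=4): c = 0.2100 + -0.5900i → escape time 6
(row=3, col=0): c = -1.0700 + -1.1800i → escape time 3
(row=3, col=1): c = -0.7500 + -1.1800i → escape time 3
(row=3, col=2): c = -0.4300 + -1.1800i → escape time 3
(row=3, col=3): c = -0.1100 + -1.1800i → escape time 3
(row=3, col=4): c = 0.2100 + -1.1800i → escape time 2

Answer: 46666
66666
46666
33332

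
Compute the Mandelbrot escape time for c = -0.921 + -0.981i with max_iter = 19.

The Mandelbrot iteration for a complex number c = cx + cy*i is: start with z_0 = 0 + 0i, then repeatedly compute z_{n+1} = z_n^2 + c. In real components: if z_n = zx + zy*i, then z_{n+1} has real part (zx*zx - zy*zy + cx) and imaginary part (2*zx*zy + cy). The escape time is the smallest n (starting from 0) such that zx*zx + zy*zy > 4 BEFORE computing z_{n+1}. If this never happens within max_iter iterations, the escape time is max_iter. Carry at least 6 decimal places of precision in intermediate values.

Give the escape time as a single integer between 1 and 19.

z_0 = 0 + 0i, c = -0.9210 + -0.9810i
Iter 1: z = -0.9210 + -0.9810i, |z|^2 = 1.8106
Iter 2: z = -1.0351 + 0.8260i, |z|^2 = 1.7538
Iter 3: z = -0.5318 + -2.6910i, |z|^2 = 7.5244
Escaped at iteration 3

Answer: 3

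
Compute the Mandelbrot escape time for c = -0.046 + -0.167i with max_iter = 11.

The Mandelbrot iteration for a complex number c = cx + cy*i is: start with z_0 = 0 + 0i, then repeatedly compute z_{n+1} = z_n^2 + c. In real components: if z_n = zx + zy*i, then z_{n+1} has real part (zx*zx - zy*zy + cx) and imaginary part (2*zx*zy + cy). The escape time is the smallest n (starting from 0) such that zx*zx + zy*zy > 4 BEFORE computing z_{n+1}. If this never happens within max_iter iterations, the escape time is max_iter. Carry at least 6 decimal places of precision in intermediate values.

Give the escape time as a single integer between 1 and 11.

Answer: 11

Derivation:
z_0 = 0 + 0i, c = -0.0460 + -0.1670i
Iter 1: z = -0.0460 + -0.1670i, |z|^2 = 0.0300
Iter 2: z = -0.0718 + -0.1516i, |z|^2 = 0.0281
Iter 3: z = -0.0638 + -0.1452i, |z|^2 = 0.0252
Iter 4: z = -0.0630 + -0.1485i, |z|^2 = 0.0260
Iter 5: z = -0.0641 + -0.1483i, |z|^2 = 0.0261
Iter 6: z = -0.0639 + -0.1480i, |z|^2 = 0.0260
Iter 7: z = -0.0638 + -0.1481i, |z|^2 = 0.0260
Iter 8: z = -0.0639 + -0.1481i, |z|^2 = 0.0260
Iter 9: z = -0.0639 + -0.1481i, |z|^2 = 0.0260
Iter 10: z = -0.0639 + -0.1481i, |z|^2 = 0.0260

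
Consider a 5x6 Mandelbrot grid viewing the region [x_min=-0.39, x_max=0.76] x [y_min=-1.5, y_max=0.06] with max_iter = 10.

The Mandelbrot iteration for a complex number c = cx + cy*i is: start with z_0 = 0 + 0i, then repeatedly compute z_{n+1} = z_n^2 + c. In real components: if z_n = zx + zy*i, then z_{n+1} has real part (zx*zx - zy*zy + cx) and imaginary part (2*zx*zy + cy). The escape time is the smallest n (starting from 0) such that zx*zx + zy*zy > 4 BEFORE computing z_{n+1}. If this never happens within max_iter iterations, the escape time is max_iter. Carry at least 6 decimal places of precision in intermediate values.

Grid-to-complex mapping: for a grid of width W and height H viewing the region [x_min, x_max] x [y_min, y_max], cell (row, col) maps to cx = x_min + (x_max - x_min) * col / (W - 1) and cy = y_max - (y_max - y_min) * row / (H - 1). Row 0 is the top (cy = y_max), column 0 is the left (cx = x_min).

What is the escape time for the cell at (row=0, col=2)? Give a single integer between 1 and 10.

z_0 = 0 + 0i, c = 0.1850 + 0.0600i
Iter 1: z = 0.1850 + 0.0600i, |z|^2 = 0.0378
Iter 2: z = 0.2156 + 0.0822i, |z|^2 = 0.0533
Iter 3: z = 0.2247 + 0.0954i, |z|^2 = 0.0596
Iter 4: z = 0.2264 + 0.1029i, |z|^2 = 0.0618
Iter 5: z = 0.2257 + 0.1066i, |z|^2 = 0.0623
Iter 6: z = 0.2246 + 0.1081i, |z|^2 = 0.0621
Iter 7: z = 0.2237 + 0.1086i, |z|^2 = 0.0618
Iter 8: z = 0.2233 + 0.1086i, |z|^2 = 0.0616
Iter 9: z = 0.2231 + 0.1085i, |z|^2 = 0.0615

Answer: 10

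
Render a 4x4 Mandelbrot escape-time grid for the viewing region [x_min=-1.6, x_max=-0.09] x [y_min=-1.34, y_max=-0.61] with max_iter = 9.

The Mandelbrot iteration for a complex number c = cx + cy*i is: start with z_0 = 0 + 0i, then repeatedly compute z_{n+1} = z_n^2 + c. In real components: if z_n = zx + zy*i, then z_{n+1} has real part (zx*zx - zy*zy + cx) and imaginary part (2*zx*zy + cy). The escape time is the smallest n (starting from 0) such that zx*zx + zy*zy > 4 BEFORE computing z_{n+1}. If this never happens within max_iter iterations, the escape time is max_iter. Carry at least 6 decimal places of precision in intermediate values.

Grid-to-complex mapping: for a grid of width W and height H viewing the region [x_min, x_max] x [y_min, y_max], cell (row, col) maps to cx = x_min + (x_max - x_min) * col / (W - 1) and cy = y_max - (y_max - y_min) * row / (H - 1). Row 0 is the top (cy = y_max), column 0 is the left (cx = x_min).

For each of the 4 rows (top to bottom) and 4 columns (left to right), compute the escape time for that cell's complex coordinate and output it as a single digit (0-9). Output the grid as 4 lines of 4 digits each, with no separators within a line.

Answer: 3499
3349
2335
1222

Derivation:
(row=0, col=0): c = -1.6000 + -0.6100i → escape time 3
(row=0, col=1): c = -1.0967 + -0.6100i → escape time 4
(row=0, col=2): c = -0.5933 + -0.6100i → escape time 9
(row=0, col=3): c = -0.0900 + -0.6100i → escape time 9
(row=1, col=0): c = -1.6000 + -0.8533i → escape time 3
(row=1, col=1): c = -1.0967 + -0.8533i → escape time 3
(row=1, col=2): c = -0.5933 + -0.8533i → escape time 4
(row=1, col=3): c = -0.0900 + -0.8533i → escape time 9
(row=2, col=0): c = -1.6000 + -1.0967i → escape time 2
(row=2, col=1): c = -1.0967 + -1.0967i → escape time 3
(row=2, col=2): c = -0.5933 + -1.0967i → escape time 3
(row=2, col=3): c = -0.0900 + -1.0967i → escape time 5
(row=3, col=0): c = -1.6000 + -1.3400i → escape time 1
(row=3, col=1): c = -1.0967 + -1.3400i → escape time 2
(row=3, col=2): c = -0.5933 + -1.3400i → escape time 2
(row=3, col=3): c = -0.0900 + -1.3400i → escape time 2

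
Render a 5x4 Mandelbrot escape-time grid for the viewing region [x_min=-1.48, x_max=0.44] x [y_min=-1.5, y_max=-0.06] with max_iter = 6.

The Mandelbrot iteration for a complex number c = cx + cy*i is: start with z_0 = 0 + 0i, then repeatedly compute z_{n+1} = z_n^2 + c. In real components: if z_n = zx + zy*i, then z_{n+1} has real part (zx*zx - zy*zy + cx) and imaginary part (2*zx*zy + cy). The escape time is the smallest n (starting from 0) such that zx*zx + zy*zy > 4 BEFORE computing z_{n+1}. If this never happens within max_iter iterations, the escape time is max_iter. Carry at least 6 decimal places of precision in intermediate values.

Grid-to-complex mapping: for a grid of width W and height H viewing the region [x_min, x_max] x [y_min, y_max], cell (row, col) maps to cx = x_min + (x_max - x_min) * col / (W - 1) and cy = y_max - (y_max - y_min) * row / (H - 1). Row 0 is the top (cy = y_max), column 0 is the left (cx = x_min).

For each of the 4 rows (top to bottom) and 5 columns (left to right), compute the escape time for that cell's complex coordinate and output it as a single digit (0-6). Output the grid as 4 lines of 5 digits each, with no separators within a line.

(row=0, col=0): c = -1.4800 + -0.0600i → escape time 6
(row=0, col=1): c = -1.0000 + -0.0600i → escape time 6
(row=0, col=2): c = -0.5200 + -0.0600i → escape time 6
(row=0, col=3): c = -0.0400 + -0.0600i → escape time 6
(row=0, col=4): c = 0.4400 + -0.0600i → escape time 6
(row=1, col=0): c = -1.4800 + -0.5400i → escape time 3
(row=1, col=1): c = -1.0000 + -0.5400i → escape time 5
(row=1, col=2): c = -0.5200 + -0.5400i → escape time 6
(row=1, col=3): c = -0.0400 + -0.5400i → escape time 6
(row=1, col=4): c = 0.4400 + -0.5400i → escape time 6
(row=2, col=0): c = -1.4800 + -1.0200i → escape time 2
(row=2, col=1): c = -1.0000 + -1.0200i → escape time 3
(row=2, col=2): c = -0.5200 + -1.0200i → escape time 4
(row=2, col=3): c = -0.0400 + -1.0200i → escape time 6
(row=2, col=4): c = 0.4400 + -1.0200i → escape time 3
(row=3, col=0): c = -1.4800 + -1.5000i → escape time 1
(row=3, col=1): c = -1.0000 + -1.5000i → escape time 2
(row=3, col=2): c = -0.5200 + -1.5000i → escape time 2
(row=3, col=3): c = -0.0400 + -1.5000i → escape time 2
(row=3, col=4): c = 0.4400 + -1.5000i → escape time 2

Answer: 66666
35666
23463
12222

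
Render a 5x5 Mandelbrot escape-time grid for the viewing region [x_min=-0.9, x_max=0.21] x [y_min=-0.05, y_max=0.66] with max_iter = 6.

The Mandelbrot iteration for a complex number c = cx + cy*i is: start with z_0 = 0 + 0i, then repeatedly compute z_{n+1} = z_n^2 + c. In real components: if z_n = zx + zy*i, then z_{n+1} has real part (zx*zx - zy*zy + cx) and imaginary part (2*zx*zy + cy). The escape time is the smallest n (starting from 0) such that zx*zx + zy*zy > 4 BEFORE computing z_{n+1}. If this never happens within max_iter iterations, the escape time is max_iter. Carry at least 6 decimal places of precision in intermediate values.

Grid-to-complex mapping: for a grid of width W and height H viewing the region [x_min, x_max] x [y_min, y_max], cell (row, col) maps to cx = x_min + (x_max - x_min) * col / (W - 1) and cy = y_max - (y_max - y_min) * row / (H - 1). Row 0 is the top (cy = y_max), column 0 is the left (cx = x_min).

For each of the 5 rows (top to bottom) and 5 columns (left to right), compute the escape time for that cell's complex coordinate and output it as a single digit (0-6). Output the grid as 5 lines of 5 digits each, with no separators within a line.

(row=0, col=0): c = -0.9000 + 0.6600i → escape time 4
(row=0, col=1): c = -0.6225 + 0.6600i → escape time 6
(row=0, col=2): c = -0.3450 + 0.6600i → escape time 6
(row=0, col=3): c = -0.0675 + 0.6600i → escape time 6
(row=0, col=4): c = 0.2100 + 0.6600i → escape time 6
(row=1, col=0): c = -0.9000 + 0.4825i → escape time 5
(row=1, col=1): c = -0.6225 + 0.4825i → escape time 6
(row=1, col=2): c = -0.3450 + 0.4825i → escape time 6
(row=1, col=3): c = -0.0675 + 0.4825i → escape time 6
(row=1, col=4): c = 0.2100 + 0.4825i → escape time 6
(row=2, col=0): c = -0.9000 + 0.3050i → escape time 6
(row=2, col=1): c = -0.6225 + 0.3050i → escape time 6
(row=2, col=2): c = -0.3450 + 0.3050i → escape time 6
(row=2, col=3): c = -0.0675 + 0.3050i → escape time 6
(row=2, col=4): c = 0.2100 + 0.3050i → escape time 6
(row=3, col=0): c = -0.9000 + 0.1275i → escape time 6
(row=3, col=1): c = -0.6225 + 0.1275i → escape time 6
(row=3, col=2): c = -0.3450 + 0.1275i → escape time 6
(row=3, col=3): c = -0.0675 + 0.1275i → escape time 6
(row=3, col=4): c = 0.2100 + 0.1275i → escape time 6
(row=4, col=0): c = -0.9000 + -0.0500i → escape time 6
(row=4, col=1): c = -0.6225 + -0.0500i → escape time 6
(row=4, col=2): c = -0.3450 + -0.0500i → escape time 6
(row=4, col=3): c = -0.0675 + -0.0500i → escape time 6
(row=4, col=4): c = 0.2100 + -0.0500i → escape time 6

Answer: 46666
56666
66666
66666
66666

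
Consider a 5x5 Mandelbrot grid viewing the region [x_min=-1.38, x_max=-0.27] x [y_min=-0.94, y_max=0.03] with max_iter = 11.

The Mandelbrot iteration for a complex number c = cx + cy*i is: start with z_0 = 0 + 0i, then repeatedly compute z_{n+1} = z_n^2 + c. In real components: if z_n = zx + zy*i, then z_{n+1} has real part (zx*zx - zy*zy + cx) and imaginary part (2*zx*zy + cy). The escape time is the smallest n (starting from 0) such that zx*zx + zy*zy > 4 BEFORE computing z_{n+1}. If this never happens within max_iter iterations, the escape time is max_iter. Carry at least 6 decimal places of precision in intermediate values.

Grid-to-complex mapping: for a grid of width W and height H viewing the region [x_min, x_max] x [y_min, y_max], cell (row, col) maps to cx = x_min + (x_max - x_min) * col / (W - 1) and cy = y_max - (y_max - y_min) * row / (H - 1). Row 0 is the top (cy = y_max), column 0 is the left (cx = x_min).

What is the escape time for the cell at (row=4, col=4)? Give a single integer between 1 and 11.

z_0 = 0 + 0i, c = -0.2700 + -0.9400i
Iter 1: z = -0.2700 + -0.9400i, |z|^2 = 0.9565
Iter 2: z = -1.0807 + -0.4324i, |z|^2 = 1.3549
Iter 3: z = 0.7109 + -0.0054i, |z|^2 = 0.5055
Iter 4: z = 0.2354 + -0.9477i, |z|^2 = 0.9535
Iter 5: z = -1.1127 + -1.3862i, |z|^2 = 3.1596
Iter 6: z = -0.9534 + 2.1448i, |z|^2 = 5.5094
Escaped at iteration 6

Answer: 6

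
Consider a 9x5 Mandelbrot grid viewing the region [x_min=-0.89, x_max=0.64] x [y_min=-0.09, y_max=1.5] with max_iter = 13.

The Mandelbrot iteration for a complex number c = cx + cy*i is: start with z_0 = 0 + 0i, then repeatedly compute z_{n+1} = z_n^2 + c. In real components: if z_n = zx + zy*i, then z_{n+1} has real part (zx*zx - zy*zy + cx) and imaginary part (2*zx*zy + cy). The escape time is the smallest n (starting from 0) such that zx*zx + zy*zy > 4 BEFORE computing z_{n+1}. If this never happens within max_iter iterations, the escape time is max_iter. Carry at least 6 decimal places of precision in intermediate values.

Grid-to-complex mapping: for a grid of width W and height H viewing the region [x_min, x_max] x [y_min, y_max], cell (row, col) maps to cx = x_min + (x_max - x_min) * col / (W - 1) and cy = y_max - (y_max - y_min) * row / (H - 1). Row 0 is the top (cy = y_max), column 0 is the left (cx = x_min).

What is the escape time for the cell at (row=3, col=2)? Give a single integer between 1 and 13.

Answer: 13

Derivation:
z_0 = 0 + 0i, c = -0.5075 + 0.3075i
Iter 1: z = -0.5075 + 0.3075i, |z|^2 = 0.3521
Iter 2: z = -0.3445 + -0.0046i, |z|^2 = 0.1187
Iter 3: z = -0.3888 + 0.3107i, |z|^2 = 0.2477
Iter 4: z = -0.4528 + 0.0659i, |z|^2 = 0.2094
Iter 5: z = -0.3068 + 0.2478i, |z|^2 = 0.1555
Iter 6: z = -0.4748 + 0.1554i, |z|^2 = 0.2496
Iter 7: z = -0.3062 + 0.1599i, |z|^2 = 0.1193
Iter 8: z = -0.4393 + 0.2096i, |z|^2 = 0.2369
Iter 9: z = -0.3584 + 0.1234i, |z|^2 = 0.1437
Iter 10: z = -0.3942 + 0.2191i, |z|^2 = 0.2034
Iter 11: z = -0.4001 + 0.1348i, |z|^2 = 0.1782
Iter 12: z = -0.3656 + 0.1997i, |z|^2 = 0.1735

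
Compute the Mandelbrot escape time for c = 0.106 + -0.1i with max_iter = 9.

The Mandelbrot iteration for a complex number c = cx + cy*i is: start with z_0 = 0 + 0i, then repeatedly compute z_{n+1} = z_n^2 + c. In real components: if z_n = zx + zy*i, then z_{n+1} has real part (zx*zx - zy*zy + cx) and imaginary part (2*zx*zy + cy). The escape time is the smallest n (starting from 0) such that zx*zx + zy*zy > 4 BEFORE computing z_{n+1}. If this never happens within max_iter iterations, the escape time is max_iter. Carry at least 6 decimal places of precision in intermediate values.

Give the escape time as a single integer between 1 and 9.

Answer: 9

Derivation:
z_0 = 0 + 0i, c = 0.1060 + -0.1000i
Iter 1: z = 0.1060 + -0.1000i, |z|^2 = 0.0212
Iter 2: z = 0.1072 + -0.1212i, |z|^2 = 0.0262
Iter 3: z = 0.1028 + -0.1260i, |z|^2 = 0.0264
Iter 4: z = 0.1007 + -0.1259i, |z|^2 = 0.0260
Iter 5: z = 0.1003 + -0.1254i, |z|^2 = 0.0258
Iter 6: z = 0.1003 + -0.1251i, |z|^2 = 0.0257
Iter 7: z = 0.1004 + -0.1251i, |z|^2 = 0.0257
Iter 8: z = 0.1004 + -0.1251i, |z|^2 = 0.0257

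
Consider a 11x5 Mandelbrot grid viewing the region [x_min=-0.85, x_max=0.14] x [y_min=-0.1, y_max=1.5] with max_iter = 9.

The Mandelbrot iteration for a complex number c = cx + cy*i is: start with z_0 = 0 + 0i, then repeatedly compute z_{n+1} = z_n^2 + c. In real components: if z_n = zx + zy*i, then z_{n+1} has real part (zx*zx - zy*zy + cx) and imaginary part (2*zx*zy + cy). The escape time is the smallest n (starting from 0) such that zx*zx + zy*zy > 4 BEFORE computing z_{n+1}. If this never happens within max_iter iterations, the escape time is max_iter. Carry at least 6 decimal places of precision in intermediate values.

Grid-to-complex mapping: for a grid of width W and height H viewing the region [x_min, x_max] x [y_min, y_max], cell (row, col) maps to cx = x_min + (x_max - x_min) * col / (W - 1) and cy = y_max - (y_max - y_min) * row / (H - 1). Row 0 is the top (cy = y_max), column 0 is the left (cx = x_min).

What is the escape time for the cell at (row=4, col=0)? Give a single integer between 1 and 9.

Answer: 9

Derivation:
z_0 = 0 + 0i, c = -0.8500 + -0.1000i
Iter 1: z = -0.8500 + -0.1000i, |z|^2 = 0.7325
Iter 2: z = -0.1375 + 0.0700i, |z|^2 = 0.0238
Iter 3: z = -0.8360 + -0.1193i, |z|^2 = 0.7131
Iter 4: z = -0.1653 + 0.0994i, |z|^2 = 0.0372
Iter 5: z = -0.8325 + -0.1329i, |z|^2 = 0.7108
Iter 6: z = -0.1745 + 0.1212i, |z|^2 = 0.0452
Iter 7: z = -0.8342 + -0.1423i, |z|^2 = 0.7162
Iter 8: z = -0.1743 + 0.1374i, |z|^2 = 0.0493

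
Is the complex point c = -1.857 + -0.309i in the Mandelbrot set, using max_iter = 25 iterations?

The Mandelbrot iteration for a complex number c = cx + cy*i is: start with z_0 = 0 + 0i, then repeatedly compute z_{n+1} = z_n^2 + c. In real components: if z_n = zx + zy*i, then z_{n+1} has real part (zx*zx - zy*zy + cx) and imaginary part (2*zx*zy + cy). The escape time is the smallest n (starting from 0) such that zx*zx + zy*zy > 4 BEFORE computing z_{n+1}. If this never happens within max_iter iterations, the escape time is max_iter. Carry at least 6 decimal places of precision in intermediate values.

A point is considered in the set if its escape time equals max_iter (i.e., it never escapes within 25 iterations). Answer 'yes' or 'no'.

Answer: no

Derivation:
z_0 = 0 + 0i, c = -1.8570 + -0.3090i
Iter 1: z = -1.8570 + -0.3090i, |z|^2 = 3.5439
Iter 2: z = 1.4960 + 0.8386i, |z|^2 = 2.9412
Iter 3: z = -0.3224 + 2.2001i, |z|^2 = 4.9444
Escaped at iteration 3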